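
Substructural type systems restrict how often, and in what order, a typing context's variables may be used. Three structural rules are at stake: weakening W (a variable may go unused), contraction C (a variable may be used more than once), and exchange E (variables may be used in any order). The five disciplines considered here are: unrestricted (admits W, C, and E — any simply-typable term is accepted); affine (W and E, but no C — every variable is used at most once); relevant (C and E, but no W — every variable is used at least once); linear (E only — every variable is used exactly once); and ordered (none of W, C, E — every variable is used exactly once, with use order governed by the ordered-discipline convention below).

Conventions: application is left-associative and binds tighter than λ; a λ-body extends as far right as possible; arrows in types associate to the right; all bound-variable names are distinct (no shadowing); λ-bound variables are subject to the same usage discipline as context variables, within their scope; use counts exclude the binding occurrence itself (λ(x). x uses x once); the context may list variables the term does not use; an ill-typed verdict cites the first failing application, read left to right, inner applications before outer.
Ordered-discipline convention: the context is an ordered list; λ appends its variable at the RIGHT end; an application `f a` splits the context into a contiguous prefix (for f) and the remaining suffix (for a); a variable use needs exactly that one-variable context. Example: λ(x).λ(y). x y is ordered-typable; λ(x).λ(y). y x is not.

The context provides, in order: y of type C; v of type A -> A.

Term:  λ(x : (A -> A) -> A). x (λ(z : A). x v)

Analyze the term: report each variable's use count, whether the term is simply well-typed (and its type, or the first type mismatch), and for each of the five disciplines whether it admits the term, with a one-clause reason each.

use counts: y ×0, v ×1, x [bound] ×2, z [bound] ×0
uses in reading order: x, x, v
typing: the term checks, with type ((A -> A) -> A) -> A
ordered: ✗, x ×2 used more than once (contraction); needs weakening: y, z unused
linear: ✗, x ×2 used more than once (contraction); needs weakening: y, z unused
affine: ✗, x ×2 used more than once (contraction)
relevant: ✗, needs weakening: y, z unused
unrestricted: ✓, type-checks (((A -> A) -> A) -> A) and nothing is barred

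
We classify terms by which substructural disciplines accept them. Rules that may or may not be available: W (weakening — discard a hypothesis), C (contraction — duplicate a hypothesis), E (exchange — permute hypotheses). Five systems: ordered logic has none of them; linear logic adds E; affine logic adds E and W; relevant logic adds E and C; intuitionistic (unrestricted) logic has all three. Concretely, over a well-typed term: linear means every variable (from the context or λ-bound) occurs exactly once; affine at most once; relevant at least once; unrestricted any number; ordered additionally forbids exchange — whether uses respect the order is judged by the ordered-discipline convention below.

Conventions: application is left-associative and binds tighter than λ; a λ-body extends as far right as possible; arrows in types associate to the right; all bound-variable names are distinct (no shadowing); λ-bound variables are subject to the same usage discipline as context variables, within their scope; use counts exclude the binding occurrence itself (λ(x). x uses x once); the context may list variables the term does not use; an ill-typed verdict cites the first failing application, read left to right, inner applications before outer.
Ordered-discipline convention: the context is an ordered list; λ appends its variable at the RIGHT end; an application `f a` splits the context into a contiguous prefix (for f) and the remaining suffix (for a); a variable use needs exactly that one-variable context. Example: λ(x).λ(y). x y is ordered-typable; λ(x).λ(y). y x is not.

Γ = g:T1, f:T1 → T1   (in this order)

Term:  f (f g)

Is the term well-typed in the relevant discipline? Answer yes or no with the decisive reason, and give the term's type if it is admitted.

yes — at least one use each (g, f); term : T1
use counts: g ×1, f ×2
uses in reading order: f, f, g
typing: well-typed — term : T1
across the five disciplines: ordered ✗; linear ✗; affine ✗; relevant ✓; unrestricted ✓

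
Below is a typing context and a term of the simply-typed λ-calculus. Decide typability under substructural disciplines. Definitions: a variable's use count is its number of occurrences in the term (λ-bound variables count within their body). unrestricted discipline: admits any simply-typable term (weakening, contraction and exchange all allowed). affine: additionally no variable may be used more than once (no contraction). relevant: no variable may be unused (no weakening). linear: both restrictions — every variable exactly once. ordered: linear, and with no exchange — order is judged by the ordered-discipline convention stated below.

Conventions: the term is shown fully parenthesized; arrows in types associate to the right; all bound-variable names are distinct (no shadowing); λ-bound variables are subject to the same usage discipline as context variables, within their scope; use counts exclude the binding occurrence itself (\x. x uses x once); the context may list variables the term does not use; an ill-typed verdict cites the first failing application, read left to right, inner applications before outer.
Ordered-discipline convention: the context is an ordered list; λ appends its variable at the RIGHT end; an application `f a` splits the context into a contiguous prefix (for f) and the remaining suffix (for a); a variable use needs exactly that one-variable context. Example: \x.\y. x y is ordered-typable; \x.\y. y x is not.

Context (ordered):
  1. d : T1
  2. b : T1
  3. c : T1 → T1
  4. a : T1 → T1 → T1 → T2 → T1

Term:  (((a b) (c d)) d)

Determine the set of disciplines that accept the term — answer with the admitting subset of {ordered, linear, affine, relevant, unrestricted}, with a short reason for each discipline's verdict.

admitting disciplines: relevant, unrestricted
variable uses: d: 2, b: 1, c: 1, a: 1
use order (left to right): a, b, c, d, d
typing: well-typed — term : T2 → T1
ordered: ✗ — needs contraction — d ×2
linear: ✗ — needs contraction — d ×2
affine: ✗ — needs contraction — d ×2
relevant: ✓ — at least one use each (d, b, c, a)
unrestricted: ✓ — typability at T2 → T1 is all that's needed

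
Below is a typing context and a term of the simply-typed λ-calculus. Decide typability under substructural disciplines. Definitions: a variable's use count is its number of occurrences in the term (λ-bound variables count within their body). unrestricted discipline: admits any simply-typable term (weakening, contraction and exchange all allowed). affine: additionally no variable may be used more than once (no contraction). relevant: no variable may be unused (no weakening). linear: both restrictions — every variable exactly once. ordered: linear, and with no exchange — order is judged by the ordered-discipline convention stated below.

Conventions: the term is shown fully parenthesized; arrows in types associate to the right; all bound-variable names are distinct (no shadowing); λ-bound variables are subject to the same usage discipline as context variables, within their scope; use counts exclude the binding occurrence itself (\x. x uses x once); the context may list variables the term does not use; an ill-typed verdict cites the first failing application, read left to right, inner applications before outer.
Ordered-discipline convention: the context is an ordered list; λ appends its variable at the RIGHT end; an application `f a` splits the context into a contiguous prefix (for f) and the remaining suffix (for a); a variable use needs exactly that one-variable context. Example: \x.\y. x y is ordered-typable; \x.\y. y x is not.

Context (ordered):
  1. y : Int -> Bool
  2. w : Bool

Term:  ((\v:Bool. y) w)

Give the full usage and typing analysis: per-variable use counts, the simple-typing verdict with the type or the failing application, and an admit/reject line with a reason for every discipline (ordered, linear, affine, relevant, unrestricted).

counts: y: 1, w: 1, v [bound]: 0
left-to-right use order: y, w
typing: the term checks, with type Int -> Bool
ordered ✗ (v left unused)
linear ✗ (v left unused)
affine ✓ (no duplicate uses among y, w, v)
relevant ✗ (v left unused)
unrestricted ✓ (well-typed at Int -> Bool; no restrictions here)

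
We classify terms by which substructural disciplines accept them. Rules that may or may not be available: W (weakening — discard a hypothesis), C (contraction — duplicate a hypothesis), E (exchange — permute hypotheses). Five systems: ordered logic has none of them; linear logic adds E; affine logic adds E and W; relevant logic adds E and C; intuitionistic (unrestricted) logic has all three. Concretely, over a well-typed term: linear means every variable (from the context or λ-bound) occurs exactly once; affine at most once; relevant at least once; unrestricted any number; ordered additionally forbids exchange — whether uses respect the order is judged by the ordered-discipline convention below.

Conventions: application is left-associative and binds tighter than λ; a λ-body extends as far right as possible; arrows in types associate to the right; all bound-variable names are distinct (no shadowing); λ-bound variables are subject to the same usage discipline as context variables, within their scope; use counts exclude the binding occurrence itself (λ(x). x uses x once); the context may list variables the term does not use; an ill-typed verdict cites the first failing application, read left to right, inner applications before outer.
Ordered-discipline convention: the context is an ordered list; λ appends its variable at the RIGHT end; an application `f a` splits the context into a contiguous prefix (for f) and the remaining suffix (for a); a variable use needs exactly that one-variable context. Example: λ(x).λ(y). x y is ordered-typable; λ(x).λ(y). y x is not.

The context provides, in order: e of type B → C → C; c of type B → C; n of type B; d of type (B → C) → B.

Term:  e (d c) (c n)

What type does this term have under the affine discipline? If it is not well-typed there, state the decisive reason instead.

not well-typed under affine — uses contraction: c ×2
usage: e: 1×, c: 2×, n: 1×, d: 1×
uses in reading order: e, d, c, c, n
typing: well-typed at C
across the five disciplines: ordered ✗; linear ✗; affine ✗; relevant ✓; unrestricted ✓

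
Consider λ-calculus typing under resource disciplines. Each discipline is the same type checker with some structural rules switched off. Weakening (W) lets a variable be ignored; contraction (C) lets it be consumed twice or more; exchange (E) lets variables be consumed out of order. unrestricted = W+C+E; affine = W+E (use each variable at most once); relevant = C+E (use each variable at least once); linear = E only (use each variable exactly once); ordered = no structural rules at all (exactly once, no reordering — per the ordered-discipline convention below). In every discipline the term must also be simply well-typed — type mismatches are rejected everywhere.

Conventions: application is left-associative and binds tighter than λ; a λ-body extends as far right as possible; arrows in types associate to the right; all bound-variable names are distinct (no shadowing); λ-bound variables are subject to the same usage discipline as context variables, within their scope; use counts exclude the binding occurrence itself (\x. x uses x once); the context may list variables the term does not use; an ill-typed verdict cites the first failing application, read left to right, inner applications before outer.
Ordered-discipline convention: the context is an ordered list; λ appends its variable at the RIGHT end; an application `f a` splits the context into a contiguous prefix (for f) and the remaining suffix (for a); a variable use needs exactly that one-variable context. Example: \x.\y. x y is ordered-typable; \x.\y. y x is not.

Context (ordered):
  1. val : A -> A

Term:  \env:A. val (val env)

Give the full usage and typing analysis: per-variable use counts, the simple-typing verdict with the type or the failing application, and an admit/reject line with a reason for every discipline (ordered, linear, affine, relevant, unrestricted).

use counts: val ×2, env (bound) ×1
left-to-right use order: val, val, env
typing: well-typed — term : A -> A
ordered ✗ (val ×2 used more than once (contraction))
linear ✗ (val ×2 used more than once (contraction))
affine ✗ (val ×2 used more than once (contraction))
relevant ✓ (val, env: all used, weakening unneeded)
unrestricted ✓ (typability at A -> A is all that's needed)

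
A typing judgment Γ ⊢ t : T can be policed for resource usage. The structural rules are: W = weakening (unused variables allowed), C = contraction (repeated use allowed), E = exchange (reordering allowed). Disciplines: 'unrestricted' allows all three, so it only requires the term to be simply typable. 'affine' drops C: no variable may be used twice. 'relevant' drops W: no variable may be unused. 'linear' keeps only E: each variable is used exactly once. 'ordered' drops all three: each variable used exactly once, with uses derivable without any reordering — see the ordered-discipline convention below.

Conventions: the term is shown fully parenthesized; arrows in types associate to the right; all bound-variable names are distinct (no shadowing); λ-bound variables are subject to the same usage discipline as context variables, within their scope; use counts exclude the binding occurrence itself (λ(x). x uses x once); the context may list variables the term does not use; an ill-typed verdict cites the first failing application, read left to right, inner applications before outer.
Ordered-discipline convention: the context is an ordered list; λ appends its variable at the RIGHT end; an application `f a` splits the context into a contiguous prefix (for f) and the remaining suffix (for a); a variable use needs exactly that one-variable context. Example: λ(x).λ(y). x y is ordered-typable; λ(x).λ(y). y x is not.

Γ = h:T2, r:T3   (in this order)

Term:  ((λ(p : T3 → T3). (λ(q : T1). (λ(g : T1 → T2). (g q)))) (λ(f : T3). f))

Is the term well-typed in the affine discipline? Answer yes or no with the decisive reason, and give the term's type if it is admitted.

yes — no duplicate uses among h, r, p, q, g, f; term : T1 → (T1 → T2) → T2
usage: h=0, r=0, p [bound]=0, q [bound]=1, g [bound]=1, f [bound]=1
uses in reading order: g, q, f
typing: ✓ — T1 → (T1 → T2) → T2
across the five disciplines: ordered ✗, linear ✗, affine ✓, relevant ✗, unrestricted ✓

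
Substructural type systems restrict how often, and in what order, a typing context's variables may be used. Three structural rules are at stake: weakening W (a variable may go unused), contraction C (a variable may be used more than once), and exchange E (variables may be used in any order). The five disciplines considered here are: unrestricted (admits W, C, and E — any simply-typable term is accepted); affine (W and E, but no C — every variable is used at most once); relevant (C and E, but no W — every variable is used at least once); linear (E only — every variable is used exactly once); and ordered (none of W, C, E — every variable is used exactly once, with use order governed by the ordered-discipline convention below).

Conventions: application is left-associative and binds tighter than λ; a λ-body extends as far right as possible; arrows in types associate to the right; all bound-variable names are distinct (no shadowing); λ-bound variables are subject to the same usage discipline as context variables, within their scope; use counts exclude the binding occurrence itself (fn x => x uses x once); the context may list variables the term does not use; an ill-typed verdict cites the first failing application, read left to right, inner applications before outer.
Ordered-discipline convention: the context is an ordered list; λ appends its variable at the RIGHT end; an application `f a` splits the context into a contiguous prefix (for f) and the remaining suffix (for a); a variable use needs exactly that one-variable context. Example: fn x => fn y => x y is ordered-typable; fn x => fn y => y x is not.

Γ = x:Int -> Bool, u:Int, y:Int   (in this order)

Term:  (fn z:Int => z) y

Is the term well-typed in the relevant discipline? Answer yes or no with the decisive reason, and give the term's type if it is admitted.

no — x, u never used (weakening)
counts: x: 0×, u: 0×, y: 1×, z (λ-bound): 1×
order of uses: z, y
typing: well-typed — term : Int
all disciplines: ordered ✗, linear ✗, affine ✓, relevant ✗, unrestricted ✓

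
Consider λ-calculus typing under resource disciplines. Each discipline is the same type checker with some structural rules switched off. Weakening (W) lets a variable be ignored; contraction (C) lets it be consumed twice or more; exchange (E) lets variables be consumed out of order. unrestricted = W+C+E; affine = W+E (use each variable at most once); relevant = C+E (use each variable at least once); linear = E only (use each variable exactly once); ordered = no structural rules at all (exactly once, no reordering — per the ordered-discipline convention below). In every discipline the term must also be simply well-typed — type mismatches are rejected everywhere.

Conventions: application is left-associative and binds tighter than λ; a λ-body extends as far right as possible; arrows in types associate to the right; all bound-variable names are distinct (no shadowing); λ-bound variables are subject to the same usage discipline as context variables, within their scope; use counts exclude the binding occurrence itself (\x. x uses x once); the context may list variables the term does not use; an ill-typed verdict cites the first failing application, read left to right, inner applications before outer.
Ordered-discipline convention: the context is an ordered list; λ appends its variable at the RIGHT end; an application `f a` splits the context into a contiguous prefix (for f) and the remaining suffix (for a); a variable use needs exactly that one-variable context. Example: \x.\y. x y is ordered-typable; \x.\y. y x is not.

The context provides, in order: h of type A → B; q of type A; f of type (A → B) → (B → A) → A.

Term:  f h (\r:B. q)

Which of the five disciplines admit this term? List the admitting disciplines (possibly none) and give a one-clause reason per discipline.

accepted by: affine, unrestricted
use counts: h ×1, q ×1, f ×1, r [bound] ×0
order of uses: f, h, q
typing: the term checks, with type A
ordered: ✗ — needs weakening: r unused
linear: ✗ — needs weakening: r unused
affine: ✓ — at most one use each (h, q, f, r)
relevant: ✗ — needs weakening: r unused
unrestricted: ✓ — well-typed at A; no restrictions here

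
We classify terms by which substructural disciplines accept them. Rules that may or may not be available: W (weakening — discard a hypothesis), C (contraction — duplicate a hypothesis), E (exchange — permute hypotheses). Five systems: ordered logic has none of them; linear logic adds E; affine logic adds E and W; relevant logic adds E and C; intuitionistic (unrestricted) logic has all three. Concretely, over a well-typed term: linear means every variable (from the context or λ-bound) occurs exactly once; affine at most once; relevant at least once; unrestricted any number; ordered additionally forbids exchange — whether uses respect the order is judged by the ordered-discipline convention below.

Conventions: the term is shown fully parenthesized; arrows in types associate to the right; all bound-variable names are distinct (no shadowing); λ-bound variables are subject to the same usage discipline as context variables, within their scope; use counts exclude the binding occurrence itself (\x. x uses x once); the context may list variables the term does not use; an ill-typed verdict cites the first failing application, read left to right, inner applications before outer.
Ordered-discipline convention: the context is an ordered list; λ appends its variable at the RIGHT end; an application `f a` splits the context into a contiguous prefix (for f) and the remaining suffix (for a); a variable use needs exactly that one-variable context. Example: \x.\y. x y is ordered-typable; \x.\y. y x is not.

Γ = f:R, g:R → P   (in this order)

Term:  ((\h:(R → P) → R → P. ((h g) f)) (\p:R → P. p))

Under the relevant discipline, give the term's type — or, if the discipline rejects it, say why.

term : P
counts: f: 1, g: 1, h (λ-bound): 1, p (λ-bound): 1
uses in reading order: h, g, f, p
typing: well-typed at P
across the five disciplines: ordered ✗; linear ✓; affine ✓; relevant ✓; unrestricted ✓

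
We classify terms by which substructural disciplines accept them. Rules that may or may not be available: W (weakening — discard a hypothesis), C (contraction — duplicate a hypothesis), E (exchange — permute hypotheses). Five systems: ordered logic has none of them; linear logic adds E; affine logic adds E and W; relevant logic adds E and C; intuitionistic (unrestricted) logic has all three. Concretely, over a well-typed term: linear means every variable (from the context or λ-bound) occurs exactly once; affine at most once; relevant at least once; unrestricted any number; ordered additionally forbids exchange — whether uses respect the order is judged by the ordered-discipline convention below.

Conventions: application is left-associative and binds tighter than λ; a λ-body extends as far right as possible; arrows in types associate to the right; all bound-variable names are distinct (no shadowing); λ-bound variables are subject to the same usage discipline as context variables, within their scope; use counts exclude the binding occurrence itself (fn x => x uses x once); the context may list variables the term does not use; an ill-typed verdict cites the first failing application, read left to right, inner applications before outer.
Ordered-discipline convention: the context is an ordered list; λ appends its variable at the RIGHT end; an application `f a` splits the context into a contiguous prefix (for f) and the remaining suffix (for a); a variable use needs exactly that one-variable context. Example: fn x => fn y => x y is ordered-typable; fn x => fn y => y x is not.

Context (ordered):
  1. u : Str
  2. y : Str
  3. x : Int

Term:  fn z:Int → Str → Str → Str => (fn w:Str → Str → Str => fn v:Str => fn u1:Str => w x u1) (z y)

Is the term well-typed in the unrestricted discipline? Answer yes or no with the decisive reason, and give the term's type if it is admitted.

no — the type mismatch rejects it
usage: u: 0×, y: 1×, x: 1×, z (bound): 1×, w (bound): 1×, v (bound): 0×, u1 (bound): 1×
order of uses: w, x, u1, z, y
typing: ill-typed: a function awaiting Str gets Int
per-discipline verdicts: ordered ✗; linear ✗; affine ✗; relevant ✗; unrestricted ✗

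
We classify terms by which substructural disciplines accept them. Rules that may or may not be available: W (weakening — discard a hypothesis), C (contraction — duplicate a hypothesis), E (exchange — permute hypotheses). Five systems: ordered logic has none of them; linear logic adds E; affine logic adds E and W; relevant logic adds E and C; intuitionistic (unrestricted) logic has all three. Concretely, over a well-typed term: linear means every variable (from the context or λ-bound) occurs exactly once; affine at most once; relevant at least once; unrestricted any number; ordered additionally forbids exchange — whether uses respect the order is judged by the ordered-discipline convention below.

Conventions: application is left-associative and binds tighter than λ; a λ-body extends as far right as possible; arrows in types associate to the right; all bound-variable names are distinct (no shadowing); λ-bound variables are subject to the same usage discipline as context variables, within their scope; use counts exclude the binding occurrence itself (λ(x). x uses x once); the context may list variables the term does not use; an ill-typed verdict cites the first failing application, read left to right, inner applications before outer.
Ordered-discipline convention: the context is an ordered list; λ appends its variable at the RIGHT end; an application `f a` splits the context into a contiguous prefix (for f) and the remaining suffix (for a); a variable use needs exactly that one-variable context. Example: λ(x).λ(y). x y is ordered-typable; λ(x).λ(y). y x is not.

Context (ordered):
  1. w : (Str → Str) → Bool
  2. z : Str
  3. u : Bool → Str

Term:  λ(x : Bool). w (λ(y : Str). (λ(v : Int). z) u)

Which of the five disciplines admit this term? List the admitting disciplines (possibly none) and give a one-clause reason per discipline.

admitted by: none
use counts: w=1, z=1, u=1, x (λ-bound)=0, y (λ-bound)=0, v (λ-bound)=0
use order (left to right): w, z, u
typing: ill-typed: an application expects Int but receives Bool → Str
ordered: ✗, the type mismatch rejects it
linear: ✗, not simply typable
affine: ✗, fails simple typing
relevant: ✗, a type mismatch blocks all five
unrestricted: ✗, the type mismatch rejects it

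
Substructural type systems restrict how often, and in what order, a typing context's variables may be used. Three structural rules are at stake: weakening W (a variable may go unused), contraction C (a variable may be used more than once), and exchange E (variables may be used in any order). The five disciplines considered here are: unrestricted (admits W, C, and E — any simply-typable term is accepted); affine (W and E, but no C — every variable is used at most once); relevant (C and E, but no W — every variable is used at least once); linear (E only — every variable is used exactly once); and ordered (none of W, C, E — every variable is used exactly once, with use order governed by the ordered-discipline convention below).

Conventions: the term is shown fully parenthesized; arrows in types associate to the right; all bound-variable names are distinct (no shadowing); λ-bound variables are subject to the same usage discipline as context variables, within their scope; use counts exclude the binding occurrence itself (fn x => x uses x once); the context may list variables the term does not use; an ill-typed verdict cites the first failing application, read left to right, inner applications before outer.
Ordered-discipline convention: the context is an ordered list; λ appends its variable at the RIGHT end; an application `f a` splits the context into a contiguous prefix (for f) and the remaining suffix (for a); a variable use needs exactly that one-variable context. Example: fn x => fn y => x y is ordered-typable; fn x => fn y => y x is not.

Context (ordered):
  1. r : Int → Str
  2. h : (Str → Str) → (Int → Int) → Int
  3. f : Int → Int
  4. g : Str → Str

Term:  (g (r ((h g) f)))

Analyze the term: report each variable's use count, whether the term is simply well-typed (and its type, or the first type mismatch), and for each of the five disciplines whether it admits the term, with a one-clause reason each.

use counts: r=1; h=1; f=1; g=2
uses in reading order: g, r, h, g, f
typing: well-typed at Str
ordered ✗ (g ×2 used more than once (contraction))
linear ✗ (g ×2 used more than once (contraction))
affine ✗ (g ×2 used more than once (contraction))
relevant ✓ (every one of r, h, f, g appears)
unrestricted ✓ (well-typed at Str; no restrictions here)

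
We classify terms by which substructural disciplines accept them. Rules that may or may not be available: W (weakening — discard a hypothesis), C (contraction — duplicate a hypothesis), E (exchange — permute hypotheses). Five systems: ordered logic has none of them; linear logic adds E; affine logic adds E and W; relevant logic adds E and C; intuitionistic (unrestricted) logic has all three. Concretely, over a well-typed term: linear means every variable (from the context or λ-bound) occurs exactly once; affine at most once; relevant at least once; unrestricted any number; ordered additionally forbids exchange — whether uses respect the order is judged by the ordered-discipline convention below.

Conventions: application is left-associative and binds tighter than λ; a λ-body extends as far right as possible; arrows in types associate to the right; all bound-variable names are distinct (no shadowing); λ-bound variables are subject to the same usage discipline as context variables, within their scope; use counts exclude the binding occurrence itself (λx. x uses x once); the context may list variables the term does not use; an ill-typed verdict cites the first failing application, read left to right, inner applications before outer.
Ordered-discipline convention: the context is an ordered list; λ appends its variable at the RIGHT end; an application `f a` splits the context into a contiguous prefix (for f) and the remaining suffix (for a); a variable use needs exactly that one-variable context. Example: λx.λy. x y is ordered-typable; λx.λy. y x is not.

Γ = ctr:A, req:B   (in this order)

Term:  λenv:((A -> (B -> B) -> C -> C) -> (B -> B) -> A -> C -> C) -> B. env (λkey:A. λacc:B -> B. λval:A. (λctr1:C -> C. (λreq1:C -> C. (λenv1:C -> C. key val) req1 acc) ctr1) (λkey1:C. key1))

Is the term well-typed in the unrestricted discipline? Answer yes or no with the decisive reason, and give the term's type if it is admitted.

no — fails simple typing
counts: ctr ×0, req ×0, env (λ-bound) ×1, key (λ-bound) ×1, acc (λ-bound) ×1, val (λ-bound) ×1, ctr1 (λ-bound) ×1, req1 (λ-bound) ×1, env1 (λ-bound) ×0, key1 (λ-bound) ×1
use order (left to right): env, key, val, req1, acc, ctr1, key1
typing: ill-typed: can't apply a value of type A
all disciplines: ordered ✗, linear ✗, affine ✗, relevant ✗, unrestricted ✗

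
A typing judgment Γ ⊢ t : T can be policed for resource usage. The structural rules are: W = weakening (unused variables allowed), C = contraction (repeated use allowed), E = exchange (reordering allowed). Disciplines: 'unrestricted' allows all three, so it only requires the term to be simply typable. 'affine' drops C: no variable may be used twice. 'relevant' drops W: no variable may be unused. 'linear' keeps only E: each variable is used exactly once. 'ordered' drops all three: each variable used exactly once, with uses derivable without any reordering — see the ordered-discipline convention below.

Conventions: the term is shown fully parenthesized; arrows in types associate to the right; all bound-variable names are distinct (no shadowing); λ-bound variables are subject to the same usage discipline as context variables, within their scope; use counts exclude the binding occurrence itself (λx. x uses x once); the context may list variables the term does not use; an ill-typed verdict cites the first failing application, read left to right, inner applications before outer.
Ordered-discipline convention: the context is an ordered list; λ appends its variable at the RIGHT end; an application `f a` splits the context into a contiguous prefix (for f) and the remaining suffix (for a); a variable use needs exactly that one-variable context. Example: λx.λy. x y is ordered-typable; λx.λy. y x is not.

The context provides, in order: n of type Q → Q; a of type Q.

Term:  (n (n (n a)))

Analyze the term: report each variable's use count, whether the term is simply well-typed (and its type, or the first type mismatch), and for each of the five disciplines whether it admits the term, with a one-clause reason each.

usage: n: 3×; a: 1×
uses in reading order: n, n, n, a
typing: well-typed — term : Q
ordered: ✗ — needs contraction — n ×3
linear: ✗ — needs contraction — n ×3
affine: ✗ — needs contraction — n ×3
relevant: ✓ — none of n, a goes unused
unrestricted: ✓ — simply typable at Q; W, C, E all held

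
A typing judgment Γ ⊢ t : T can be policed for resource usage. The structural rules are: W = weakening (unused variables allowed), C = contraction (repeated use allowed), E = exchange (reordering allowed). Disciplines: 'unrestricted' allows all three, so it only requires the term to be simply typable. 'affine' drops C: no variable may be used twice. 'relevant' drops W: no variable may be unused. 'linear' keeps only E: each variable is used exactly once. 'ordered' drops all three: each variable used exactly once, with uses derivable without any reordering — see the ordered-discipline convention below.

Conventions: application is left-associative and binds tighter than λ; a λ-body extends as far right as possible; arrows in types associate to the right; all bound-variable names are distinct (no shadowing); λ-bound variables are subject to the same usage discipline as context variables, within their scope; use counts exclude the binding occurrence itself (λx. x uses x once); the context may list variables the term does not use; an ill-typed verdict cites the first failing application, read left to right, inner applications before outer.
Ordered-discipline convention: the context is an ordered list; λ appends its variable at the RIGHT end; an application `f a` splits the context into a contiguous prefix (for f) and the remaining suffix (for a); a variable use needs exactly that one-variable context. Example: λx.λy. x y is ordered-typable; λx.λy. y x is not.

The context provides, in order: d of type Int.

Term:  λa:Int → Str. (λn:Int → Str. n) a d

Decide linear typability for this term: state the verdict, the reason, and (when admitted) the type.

yes — single use per variable (d, a, n); term : (Int → Str) → Str
usage: d ×1; a (λ-bound) ×1; n (λ-bound) ×1
use order (left to right): n, a, d
typing: well-typed — term : (Int → Str) → Str
per-discipline verdicts: ordered ✗, linear ✓, affine ✓, relevant ✓, unrestricted ✓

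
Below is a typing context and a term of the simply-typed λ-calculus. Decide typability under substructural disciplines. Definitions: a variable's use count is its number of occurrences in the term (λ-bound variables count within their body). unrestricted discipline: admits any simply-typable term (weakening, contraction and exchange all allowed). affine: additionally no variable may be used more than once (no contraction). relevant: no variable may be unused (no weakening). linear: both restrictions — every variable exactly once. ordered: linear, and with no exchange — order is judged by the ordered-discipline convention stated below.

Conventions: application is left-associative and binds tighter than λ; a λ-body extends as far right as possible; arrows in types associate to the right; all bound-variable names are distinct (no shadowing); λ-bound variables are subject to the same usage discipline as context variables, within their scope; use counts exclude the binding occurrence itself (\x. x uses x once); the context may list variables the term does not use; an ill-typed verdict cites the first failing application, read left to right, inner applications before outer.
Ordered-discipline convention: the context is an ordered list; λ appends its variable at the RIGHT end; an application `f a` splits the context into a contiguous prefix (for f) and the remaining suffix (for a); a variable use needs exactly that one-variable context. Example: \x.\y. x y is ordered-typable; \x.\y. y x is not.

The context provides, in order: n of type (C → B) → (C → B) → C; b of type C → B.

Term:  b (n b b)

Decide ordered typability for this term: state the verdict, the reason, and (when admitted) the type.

no — uses contraction: b ×3
counts: n: 1; b: 3
use order (left to right): b, n, b, b
typing: well-typed — term : B
across the five disciplines: ordered ✗, linear ✗, affine ✗, relevant ✓, unrestricted ✓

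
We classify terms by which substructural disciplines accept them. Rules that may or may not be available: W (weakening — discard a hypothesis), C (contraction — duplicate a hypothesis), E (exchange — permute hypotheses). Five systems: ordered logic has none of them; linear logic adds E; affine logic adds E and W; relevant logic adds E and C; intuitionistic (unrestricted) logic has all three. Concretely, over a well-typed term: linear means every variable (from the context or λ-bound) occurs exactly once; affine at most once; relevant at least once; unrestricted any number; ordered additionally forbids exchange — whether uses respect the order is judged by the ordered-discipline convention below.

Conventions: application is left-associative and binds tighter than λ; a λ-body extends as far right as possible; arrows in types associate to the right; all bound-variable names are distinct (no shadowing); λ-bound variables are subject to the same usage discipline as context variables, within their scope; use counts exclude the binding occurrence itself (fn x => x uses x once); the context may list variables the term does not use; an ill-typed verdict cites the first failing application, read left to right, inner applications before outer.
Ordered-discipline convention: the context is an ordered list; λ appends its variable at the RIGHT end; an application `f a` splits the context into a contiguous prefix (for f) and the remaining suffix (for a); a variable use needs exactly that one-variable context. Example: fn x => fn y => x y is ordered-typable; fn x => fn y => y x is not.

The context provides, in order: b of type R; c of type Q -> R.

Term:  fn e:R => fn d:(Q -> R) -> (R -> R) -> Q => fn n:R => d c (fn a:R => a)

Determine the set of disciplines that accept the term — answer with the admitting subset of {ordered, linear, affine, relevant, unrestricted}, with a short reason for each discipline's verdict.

admitting disciplines: affine, unrestricted
usage: b=0; c=1; e (λ-bound)=0; d (λ-bound)=1; n (λ-bound)=0; a (λ-bound)=1
left-to-right use order: d, c, a
typing: well-typed — term : R -> ((Q -> R) -> (R -> R) -> Q) -> R -> Q
ordered: ✗, b, e, n left unused
linear: ✗, b, e, n left unused
affine: ✓, at most one use each (b, c, e, d, n, a)
relevant: ✗, b, e, n left unused
unrestricted: ✓, typability at R -> ((Q -> R) -> (R -> R) -> Q) -> R -> Q is all that's needed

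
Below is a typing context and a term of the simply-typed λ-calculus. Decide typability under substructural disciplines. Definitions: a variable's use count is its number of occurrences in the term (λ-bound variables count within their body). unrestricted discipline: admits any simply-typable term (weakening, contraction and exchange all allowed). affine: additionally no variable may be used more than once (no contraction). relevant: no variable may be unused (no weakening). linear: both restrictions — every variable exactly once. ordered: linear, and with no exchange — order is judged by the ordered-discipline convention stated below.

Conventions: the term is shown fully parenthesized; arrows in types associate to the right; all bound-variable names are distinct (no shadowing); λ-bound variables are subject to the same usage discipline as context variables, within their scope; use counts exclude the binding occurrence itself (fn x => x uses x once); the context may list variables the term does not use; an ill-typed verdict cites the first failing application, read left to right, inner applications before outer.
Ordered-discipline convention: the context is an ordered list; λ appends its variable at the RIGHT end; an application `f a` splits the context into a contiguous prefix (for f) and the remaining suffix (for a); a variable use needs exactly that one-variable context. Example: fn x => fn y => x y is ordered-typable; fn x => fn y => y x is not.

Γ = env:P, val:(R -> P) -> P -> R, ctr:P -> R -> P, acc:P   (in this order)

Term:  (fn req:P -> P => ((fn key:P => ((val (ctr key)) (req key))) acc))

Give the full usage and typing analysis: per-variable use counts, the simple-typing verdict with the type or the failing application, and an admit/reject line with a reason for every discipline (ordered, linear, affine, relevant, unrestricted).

use counts: env: 0; val: 1; ctr: 1; acc: 1; req (bound): 1; key (bound): 2
left-to-right use order: val, ctr, key, req, key, acc
typing: well-typed — term : (P -> P) -> R
ordered: ✗ — key ×2 used more than once (contraction); env never used (weakening)
linear: ✗ — key ×2 used more than once (contraction); env never used (weakening)
affine: ✗ — key ×2 used more than once (contraction)
relevant: ✗ — env never used (weakening)
unrestricted: ✓ — typability at (P -> P) -> R is all that's needed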